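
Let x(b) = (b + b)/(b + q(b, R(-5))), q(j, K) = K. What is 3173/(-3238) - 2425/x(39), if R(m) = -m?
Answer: -172871047/126282 ≈ -1368.9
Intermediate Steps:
x(b) = 2*b/(5 + b) (x(b) = (b + b)/(b - 1*(-5)) = (2*b)/(b + 5) = (2*b)/(5 + b) = 2*b/(5 + b))
3173/(-3238) - 2425/x(39) = 3173/(-3238) - 2425/(2*39/(5 + 39)) = 3173*(-1/3238) - 2425/(2*39/44) = -3173/3238 - 2425/(2*39*(1/44)) = -3173/3238 - 2425/39/22 = -3173/3238 - 2425*22/39 = -3173/3238 - 53350/39 = -172871047/126282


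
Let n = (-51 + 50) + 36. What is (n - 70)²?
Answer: 1225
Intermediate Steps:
n = 35 (n = -1 + 36 = 35)
(n - 70)² = (35 - 70)² = (-35)² = 1225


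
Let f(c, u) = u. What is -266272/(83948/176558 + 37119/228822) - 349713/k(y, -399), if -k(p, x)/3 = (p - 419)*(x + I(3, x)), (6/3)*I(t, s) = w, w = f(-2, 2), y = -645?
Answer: -108464046179408746973/259757781847728 ≈ -4.1756e+5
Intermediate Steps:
w = 2
I(t, s) = 1 (I(t, s) = (½)*2 = 1)
k(p, x) = -3*(1 + x)*(-419 + p) (k(p, x) = -3*(p - 419)*(x + 1) = -3*(-419 + p)*(1 + x) = -3*(1 + x)*(-419 + p))
-266272/(83948/176558 + 37119/228822) - 349713/k(y, -399) = -266272/(83948/176558 + 37119/228822) - 349713/(1257 - 3*(-645) + 1257*(-399) - 3*(-645)*(-399)) = -266272/(83948*(1/176558) + 37119*(1/228822)) - 349713/(1257 + 1935 - 501543 - 772065) = -266272/(41974/88279 + 12373/76274) - 349713/(-1270416) = -266272/4293800943/6733392446 - 349713*(-1/1270416) = -266272*6733392446/4293800943 + 16653/60496 = -1792913873381312/4293800943 + 16653/60496 = -108464046179408746973/259757781847728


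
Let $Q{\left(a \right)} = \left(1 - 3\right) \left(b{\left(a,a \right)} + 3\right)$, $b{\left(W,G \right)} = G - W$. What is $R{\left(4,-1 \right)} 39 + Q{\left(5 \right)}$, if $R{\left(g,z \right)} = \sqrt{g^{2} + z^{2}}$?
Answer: $-6 + 39 \sqrt{17} \approx 154.8$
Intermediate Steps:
$Q{\left(a \right)} = -6$ ($Q{\left(a \right)} = \left(1 - 3\right) \left(\left(a - a\right) + 3\right) = - 2 \left(0 + 3\right) = \left(-2\right) 3 = -6$)
$R{\left(4,-1 \right)} 39 + Q{\left(5 \right)} = \sqrt{4^{2} + \left(-1\right)^{2}} \cdot 39 - 6 = \sqrt{16 + 1} \cdot 39 - 6 = \sqrt{17} \cdot 39 - 6 = 39 \sqrt{17} - 6 = -6 + 39 \sqrt{17}$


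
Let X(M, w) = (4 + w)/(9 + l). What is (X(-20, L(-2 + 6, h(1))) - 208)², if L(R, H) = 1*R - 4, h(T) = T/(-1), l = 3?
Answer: 388129/9 ≈ 43125.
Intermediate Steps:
h(T) = -T (h(T) = T*(-1) = -T)
L(R, H) = -4 + R (L(R, H) = R - 4 = -4 + R)
X(M, w) = ⅓ + w/12 (X(M, w) = (4 + w)/(9 + 3) = (4 + w)/12 = (4 + w)*(1/12) = ⅓ + w/12)
(X(-20, L(-2 + 6, h(1))) - 208)² = ((⅓ + (-4 + (-2 + 6))/12) - 208)² = ((⅓ + (-4 + 4)/12) - 208)² = ((⅓ + (1/12)*0) - 208)² = ((⅓ + 0) - 208)² = (⅓ - 208)² = (-623/3)² = 388129/9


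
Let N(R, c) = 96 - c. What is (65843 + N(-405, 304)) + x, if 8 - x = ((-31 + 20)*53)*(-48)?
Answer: 37659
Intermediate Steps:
x = -27976 (x = 8 - (-31 + 20)*53*(-48) = 8 - (-11*53)*(-48) = 8 - (-583)*(-48) = 8 - 1*27984 = 8 - 27984 = -27976)
(65843 + N(-405, 304)) + x = (65843 + (96 - 1*304)) - 27976 = (65843 + (96 - 304)) - 27976 = (65843 - 208) - 27976 = 65635 - 27976 = 37659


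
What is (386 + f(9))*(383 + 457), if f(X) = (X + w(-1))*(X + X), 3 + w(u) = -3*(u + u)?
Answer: 505680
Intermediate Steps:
w(u) = -3 - 6*u (w(u) = -3 - 3*(u + u) = -3 - 6*u)
f(X) = 2*X*(3 + X) (f(X) = (X + (-3 - 6*(-1)))*(X + X) = (X + (-3 + 6))*(2*X) = (X + 3)*(2*X) = (3 + X)*(2*X) = 2*X*(3 + X))
(386 + f(9))*(383 + 457) = (386 + 2*9*(3 + 9))*(383 + 457) = (386 + 2*9*12)*840 = (386 + 216)*840 = 602*840 = 505680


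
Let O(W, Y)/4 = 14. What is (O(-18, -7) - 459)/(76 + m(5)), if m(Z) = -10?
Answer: -403/66 ≈ -6.1061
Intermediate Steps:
O(W, Y) = 56 (O(W, Y) = 4*14 = 56)
(O(-18, -7) - 459)/(76 + m(5)) = (56 - 459)/(76 - 10) = -403/66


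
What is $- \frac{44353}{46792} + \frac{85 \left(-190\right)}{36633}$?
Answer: $- \frac{2380474249}{1714131336} \approx -1.3887$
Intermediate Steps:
$- \frac{44353}{46792} + \frac{85 \left(-190\right)}{36633} = \left(-44353\right) \frac{1}{46792} - \frac{16150}{36633} = - \frac{44353}{46792} - \frac{16150}{36633} = - \frac{2380474249}{1714131336}$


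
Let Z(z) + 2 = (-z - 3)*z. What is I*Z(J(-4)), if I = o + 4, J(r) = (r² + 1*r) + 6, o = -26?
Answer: 8360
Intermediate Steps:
J(r) = 6 + r + r² (J(r) = (r² + r) + 6 = (r + r²) + 6 = 6 + r + r²)
I = -22 (I = -26 + 4 = -22)
Z(z) = -2 + z*(-3 - z) (Z(z) = -2 + (-z - 3)*z = -2 + (-3 - z)*z = -2 + z*(-3 - z))
I*Z(J(-4)) = -22*(-2 - (6 - 4 + (-4)²)² - 3*(6 - 4 + (-4)²)) = -22*(-2 - (6 - 4 + 16)² - 3*(6 - 4 + 16)) = -22*(-2 - 1*18² - 3*18) = -22*(-2 - 1*324 - 54) = -22*(-2 - 324 - 54) = -22*(-380) = 8360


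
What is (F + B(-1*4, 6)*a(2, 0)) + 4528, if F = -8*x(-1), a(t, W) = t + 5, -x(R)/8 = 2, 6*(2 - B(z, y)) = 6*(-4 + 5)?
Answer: 4663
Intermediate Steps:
B(z, y) = 1 (B(z, y) = 2 - (-4 + 5) = 2 - 1 = 1)
x(R) = -16 (x(R) = -8*2 = -16)
a(t, W) = 5 + t
F = 128 (F = -8*(-16) = 128)
(F + B(-1*4, 6)*a(2, 0)) + 4528 = (128 + 1*(5 + 2)) + 4528 = (128 + 1*7) + 4528 = (128 + 7) + 4528 = 135 + 4528 = 4663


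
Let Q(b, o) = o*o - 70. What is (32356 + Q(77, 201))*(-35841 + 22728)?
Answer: -953144631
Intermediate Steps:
Q(b, o) = -70 + o² (Q(b, o) = o² - 70 = -70 + o²)
(32356 + Q(77, 201))*(-35841 + 22728) = (32356 + (-70 + 201²))*(-35841 + 22728) = (32356 + (-70 + 40401))*(-13113) = (32356 + 40331)*(-13113) = 72687*(-13113) = -953144631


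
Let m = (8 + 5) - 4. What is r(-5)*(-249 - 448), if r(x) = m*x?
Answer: 31365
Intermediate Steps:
m = 9 (m = 13 - 4 = 9)
r(x) = 9*x
r(-5)*(-249 - 448) = (9*(-5))*(-249 - 448) = -45*(-697) = 31365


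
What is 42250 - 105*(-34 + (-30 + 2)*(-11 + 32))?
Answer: 107560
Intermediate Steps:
42250 - 105*(-34 + (-30 + 2)*(-11 + 32)) = 42250 - 105*(-34 - 28*21) = 42250 - 105*(-34 - 588) = 42250 - 105*(-622) = 42250 + 65310 = 107560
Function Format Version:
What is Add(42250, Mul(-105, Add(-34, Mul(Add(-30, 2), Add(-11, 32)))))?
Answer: 107560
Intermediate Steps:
Add(42250, Mul(-105, Add(-34, Mul(Add(-30, 2), Add(-11, 32))))) = Add(42250, Mul(-105, Add(-34, Mul(-28, 21)))) = Add(42250, Mul(-105, Add(-34, -588))) = Add(42250, Mul(-105, -622)) = Add(42250, 65310) = 107560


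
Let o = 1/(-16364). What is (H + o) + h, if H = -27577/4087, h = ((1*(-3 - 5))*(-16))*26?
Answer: 222124260989/66879668 ≈ 3321.3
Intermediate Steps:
o = -1/16364 ≈ -6.1110e-5
h = 3328 (h = ((1*(-8))*(-16))*26 = -8*(-16)*26 = 128*26 = 3328)
H = -27577/4087 (H = -27577*1/4087 = -27577/4087 ≈ -6.7475)
(H + o) + h = (-27577/4087 - 1/16364) + 3328 = -451274115/66879668 + 3328 = 222124260989/66879668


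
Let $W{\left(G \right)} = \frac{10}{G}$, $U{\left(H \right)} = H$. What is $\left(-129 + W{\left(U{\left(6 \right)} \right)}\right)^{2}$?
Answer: $\frac{145924}{9} \approx 16214.0$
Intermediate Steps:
$\left(-129 + W{\left(U{\left(6 \right)} \right)}\right)^{2} = \left(-129 + \frac{10}{6}\right)^{2} = \left(-129 + 10 \cdot \frac{1}{6}\right)^{2} = \left(-129 + \frac{5}{3}\right)^{2} = \left(- \frac{382}{3}\right)^{2} = \frac{145924}{9}$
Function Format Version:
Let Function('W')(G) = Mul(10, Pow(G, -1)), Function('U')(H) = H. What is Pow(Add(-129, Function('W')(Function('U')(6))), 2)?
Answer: Rational(145924, 9) ≈ 16214.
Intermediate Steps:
Pow(Add(-129, Function('W')(Function('U')(6))), 2) = Pow(Add(-129, Mul(10, Pow(6, -1))), 2) = Pow(Add(-129, Mul(10, Rational(1, 6))), 2) = Pow(Add(-129, Rational(5, 3)), 2) = Pow(Rational(-382, 3), 2) = Rational(145924, 9)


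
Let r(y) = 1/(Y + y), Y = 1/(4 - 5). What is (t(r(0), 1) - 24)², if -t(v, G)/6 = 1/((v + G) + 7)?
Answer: 30276/49 ≈ 617.88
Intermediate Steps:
Y = -1 (Y = 1/(-1) = -1)
r(y) = 1/(-1 + y)
t(v, G) = -6/(7 + G + v) (t(v, G) = -6/((v + G) + 7) = -6/((G + v) + 7) = -6/(7 + G + v))
(t(r(0), 1) - 24)² = (-6/(7 + 1 + 1/(-1 + 0)) - 24)² = (-6/(7 + 1 + 1/(-1)) - 24)² = (-6/(7 + 1 - 1) - 24)² = (-6/7 - 24)² = (-174/7)² = 30276/49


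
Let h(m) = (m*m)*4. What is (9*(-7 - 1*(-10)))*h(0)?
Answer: 0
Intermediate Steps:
h(m) = 4*m**2 (h(m) = m**2*4 = 4*m**2)
(9*(-7 - 1*(-10)))*h(0) = (9*(-7 - 1*(-10)))*(4*0**2) = (9*(-7 + 10))*(4*0) = (9*3)*0 = 27*0 = 0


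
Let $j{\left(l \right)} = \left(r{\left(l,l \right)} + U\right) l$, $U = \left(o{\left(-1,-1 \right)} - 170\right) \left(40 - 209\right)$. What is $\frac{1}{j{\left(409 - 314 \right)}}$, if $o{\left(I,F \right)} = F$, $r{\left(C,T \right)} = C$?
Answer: $\frac{1}{2754430} \approx 3.6305 \cdot 10^{-7}$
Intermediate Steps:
$U = 28899$ ($U = \left(-1 - 170\right) \left(40 - 209\right) = \left(-171\right) \left(-169\right) = 28899$)
$j{\left(l \right)} = l \left(28899 + l\right)$ ($j{\left(l \right)} = \left(l + 28899\right) l = \left(28899 + l\right) l = l \left(28899 + l\right)$)
$\frac{1}{j{\left(409 - 314 \right)}} = \frac{1}{\left(409 - 314\right) \left(28899 + \left(409 - 314\right)\right)} = \frac{1}{95 \left(28899 + 95\right)} = \frac{1}{95 \cdot 28994} = \frac{1}{2754430}$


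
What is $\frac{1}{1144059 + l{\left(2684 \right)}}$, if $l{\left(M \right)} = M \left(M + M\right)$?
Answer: $\frac{1}{15551771} \approx 6.4301 \cdot 10^{-8}$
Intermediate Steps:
$l{\left(M \right)} = 2 M^{2}$ ($l{\left(M \right)} = M 2 M = 2 M^{2}$)
$\frac{1}{1144059 + l{\left(2684 \right)}} = \frac{1}{1144059 + 2 \cdot 2684^{2}} = \frac{1}{1144059 + 2 \cdot 7203856} = \frac{1}{1144059 + 14407712} = \frac{1}{15551771}$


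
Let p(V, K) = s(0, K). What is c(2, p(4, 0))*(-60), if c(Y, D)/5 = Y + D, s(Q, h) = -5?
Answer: 900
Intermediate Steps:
p(V, K) = -5
c(Y, D) = 5*D + 5*Y (c(Y, D) = 5*(Y + D) = 5*(D + Y) = 5*D + 5*Y)
c(2, p(4, 0))*(-60) = (5*(-5) + 5*2)*(-60) = (-25 + 10)*(-60) = -15*(-60) = 900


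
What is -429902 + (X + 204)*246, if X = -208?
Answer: -430886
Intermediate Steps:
-429902 + (X + 204)*246 = -429902 + (-208 + 204)*246 = -429902 - 4*246 = -429902 - 984 = -430886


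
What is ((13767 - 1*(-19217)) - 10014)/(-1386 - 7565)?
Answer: -22970/8951 ≈ -2.5662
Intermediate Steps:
((13767 - 1*(-19217)) - 10014)/(-1386 - 7565) = ((13767 + 19217) - 10014)/(-8951) = (32984 - 10014)*(-1/8951) = 22970*(-1/8951) = -22970/8951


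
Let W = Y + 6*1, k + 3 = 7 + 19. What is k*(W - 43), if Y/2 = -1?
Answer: -897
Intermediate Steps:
Y = -2 (Y = 2*(-1) = -2)
k = 23 (k = -3 + (7 + 19) = -3 + 26 = 23)
W = 4 (W = -2 + 6*1 = -2 + 6 = 4)
k*(W - 43) = 23*(4 - 43) = 23*(-39) = -897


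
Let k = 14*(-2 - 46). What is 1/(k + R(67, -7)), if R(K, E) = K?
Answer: -1/605 ≈ -0.0016529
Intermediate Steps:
k = -672 (k = 14*(-48) = -672)
1/(k + R(67, -7)) = 1/(-672 + 67) = 1/(-605) = -1/605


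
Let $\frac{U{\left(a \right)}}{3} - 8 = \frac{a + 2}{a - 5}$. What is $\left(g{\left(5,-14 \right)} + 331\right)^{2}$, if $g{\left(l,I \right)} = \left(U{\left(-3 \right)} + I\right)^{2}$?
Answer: $\frac{788093329}{4096} \approx 1.9241 \cdot 10^{5}$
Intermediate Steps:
$U{\left(a \right)} = 24 + \frac{3 \left(2 + a\right)}{-5 + a}$ ($U{\left(a \right)} = 24 + 3 \frac{a + 2}{a - 5} = 24 + 3 \frac{2 + a}{-5 + a} = 24 + \frac{3 \left(2 + a\right)}{-5 + a}$)
$g{\left(l,I \right)} = \left(\frac{195}{8} + I\right)^{2}$ ($g{\left(l,I \right)} = \left(\frac{3 \left(-38 + 9 \left(-3\right)\right)}{-5 - 3} + I\right)^{2} = \left(\frac{3 \left(-38 - 27\right)}{-8} + I\right)^{2} = \left(3 \left(- \frac{1}{8}\right) \left(-65\right) + I\right)^{2} = \left(\frac{195}{8} + I\right)^{2}$)
$\left(g{\left(5,-14 \right)} + 331\right)^{2} = \left(\frac{\left(195 + 8 \left(-14\right)\right)^{2}}{64} + 331\right)^{2} = \left(\frac{\left(195 - 112\right)^{2}}{64} + 331\right)^{2} = \left(\frac{83^{2}}{64} + 331\right)^{2} = \left(\frac{1}{64} \cdot 6889 + 331\right)^{2} = \left(\frac{6889}{64} + 331\right)^{2} = \left(\frac{28073}{64}\right)^{2} = \frac{788093329}{4096}$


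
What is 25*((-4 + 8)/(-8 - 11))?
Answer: -100/19 ≈ -5.2632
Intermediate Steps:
25*((-4 + 8)/(-8 - 11)) = 25*(4/(-19)) = 25*(4*(-1/19)) = 25*(-4/19) = -100/19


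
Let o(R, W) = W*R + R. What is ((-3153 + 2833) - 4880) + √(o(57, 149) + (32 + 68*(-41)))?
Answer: -5200 + √5794 ≈ -5123.9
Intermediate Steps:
o(R, W) = R + R*W (o(R, W) = R*W + R = R + R*W)
((-3153 + 2833) - 4880) + √(o(57, 149) + (32 + 68*(-41))) = ((-3153 + 2833) - 4880) + √(57*(1 + 149) + (32 + 68*(-41))) = (-320 - 4880) + √(57*150 + (32 - 2788)) = -5200 + √(8550 - 2756) = -5200 + √5794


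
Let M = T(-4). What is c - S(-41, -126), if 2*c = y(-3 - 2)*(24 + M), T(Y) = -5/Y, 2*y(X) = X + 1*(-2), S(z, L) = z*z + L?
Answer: -25587/16 ≈ -1599.2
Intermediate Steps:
S(z, L) = L + z² (S(z, L) = z² + L = L + z²)
y(X) = -1 + X/2 (y(X) = (X + 1*(-2))/2 = (X - 2)/2 = (-2 + X)/2 = -1 + X/2)
M = 5/4 (M = -5/(-4) = -5*(-¼) = 5/4 ≈ 1.2500)
c = -707/16 (c = ((-1 + (-3 - 2)/2)*(24 + 5/4))/2 = ((-1 + (½)*(-5))*(101/4))/2 = ((-1 - 5/2)*(101/4))/2 = (-7/2*101/4)/2 = (½)*(-707/8) = -707/16 ≈ -44.188)
c - S(-41, -126) = -707/16 - (-126 + (-41)²) = -707/16 - (-126 + 1681) = -707/16 - 1*1555 = -707/16 - 1555 = -25587/16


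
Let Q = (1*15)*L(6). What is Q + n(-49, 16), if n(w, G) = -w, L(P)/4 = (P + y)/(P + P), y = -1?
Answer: 74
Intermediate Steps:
L(P) = 2*(-1 + P)/P (L(P) = 4*((P - 1)/(P + P)) = 4*((-1 + P)/((2*P))) = 4*((-1 + P)*(1/(2*P))) = 4*((-1 + P)/(2*P)) = 2*(-1 + P)/P)
Q = 25 (Q = (1*15)*(2 - 2/6) = 15*(2 - 2*⅙) = 15*(2 - ⅓) = 15*(5/3) = 25)
Q + n(-49, 16) = 25 - 1*(-49) = 25 + 49 = 74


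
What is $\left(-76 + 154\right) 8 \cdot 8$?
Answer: $4992$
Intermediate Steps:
$\left(-76 + 154\right) 8 \cdot 8 = 78 \cdot 64 = 4992$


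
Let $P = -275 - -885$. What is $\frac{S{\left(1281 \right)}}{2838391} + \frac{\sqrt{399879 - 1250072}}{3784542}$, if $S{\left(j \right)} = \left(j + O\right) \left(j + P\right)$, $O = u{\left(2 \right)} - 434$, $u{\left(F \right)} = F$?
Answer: $\frac{849}{1501} + \frac{i \sqrt{850193}}{3784542} \approx 0.56562 + 0.00024364 i$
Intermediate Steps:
$P = 610$ ($P = -275 + 885 = 610$)
$O = -432$ ($O = 2 - 434 = -432$)
$S{\left(j \right)} = \left(-432 + j\right) \left(610 + j\right)$ ($S{\left(j \right)} = \left(j - 432\right) \left(j + 610\right) = \left(-432 + j\right) \left(610 + j\right)$)
$\frac{S{\left(1281 \right)}}{2838391} + \frac{\sqrt{399879 - 1250072}}{3784542} = \frac{-263520 + 1281^{2} + 178 \cdot 1281}{2838391} + \frac{\sqrt{399879 - 1250072}}{3784542} = \left(-263520 + 1640961 + 228018\right) \frac{1}{2838391} + \sqrt{-850193} \cdot \frac{1}{3784542} = 1605459 \cdot \frac{1}{2838391} + i \sqrt{850193} \cdot \frac{1}{3784542} = \frac{849}{1501} + \frac{i \sqrt{850193}}{3784542}$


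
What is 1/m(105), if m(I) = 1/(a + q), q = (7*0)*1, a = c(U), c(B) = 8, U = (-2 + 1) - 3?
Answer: 8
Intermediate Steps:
U = -4 (U = -1 - 3 = -4)
a = 8
q = 0 (q = 0*1 = 0)
m(I) = 1/8 (m(I) = 1/(8 + 0) = 1/8)
1/m(105) = 1/(1/8) = 8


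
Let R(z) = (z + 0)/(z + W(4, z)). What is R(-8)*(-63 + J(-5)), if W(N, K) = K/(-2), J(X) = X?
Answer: -136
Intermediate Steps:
W(N, K) = -K/2 (W(N, K) = K*(-½) = -K/2)
R(z) = 2 (R(z) = (z + 0)/(z - z/2) = z/((z/2)) = z*(2/z) = 2)
R(-8)*(-63 + J(-5)) = 2*(-63 - 5) = 2*(-68) = -136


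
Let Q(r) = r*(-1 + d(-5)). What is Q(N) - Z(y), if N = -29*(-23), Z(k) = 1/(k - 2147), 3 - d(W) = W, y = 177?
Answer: 9197931/1970 ≈ 4669.0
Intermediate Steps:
d(W) = 3 - W
Z(k) = 1/(-2147 + k)
N = 667
Q(r) = 7*r (Q(r) = r*(-1 + (3 - 1*(-5))) = r*(-1 + (3 + 5)) = r*(-1 + 8) = r*7 = 7*r)
Q(N) - Z(y) = 7*667 - 1/(-2147 + 177) = 4669 - 1/(-1970) = 4669 - 1*(-1/1970) = 4669 + 1/1970 = 9197931/1970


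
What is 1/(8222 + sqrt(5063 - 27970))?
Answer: 8222/67624191 - I*sqrt(22907)/67624191 ≈ 0.00012158 - 2.2381e-6*I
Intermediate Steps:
1/(8222 + sqrt(5063 - 27970)) = 1/(8222 + sqrt(-22907)) = 1/(8222 + I*sqrt(22907))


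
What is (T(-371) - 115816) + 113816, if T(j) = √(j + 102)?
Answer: -2000 + I*√269 ≈ -2000.0 + 16.401*I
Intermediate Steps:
T(j) = √(102 + j)
(T(-371) - 115816) + 113816 = (√(102 - 371) - 115816) + 113816 = (√(-269) - 115816) + 113816 = (I*√269 - 115816) + 113816 = (-115816 + I*√269) + 113816 = -2000 + I*√269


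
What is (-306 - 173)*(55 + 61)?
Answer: -55564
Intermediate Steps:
(-306 - 173)*(55 + 61) = -479*116 = -55564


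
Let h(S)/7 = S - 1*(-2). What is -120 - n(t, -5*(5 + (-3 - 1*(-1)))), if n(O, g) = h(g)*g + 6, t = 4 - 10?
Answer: -1491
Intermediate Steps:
h(S) = 14 + 7*S (h(S) = 7*(S - 1*(-2)) = 7*(S + 2) = 7*(2 + S) = 14 + 7*S)
t = -6
n(O, g) = 6 + g*(14 + 7*g) (n(O, g) = (14 + 7*g)*g + 6 = g*(14 + 7*g) + 6 = 6 + g*(14 + 7*g))
-120 - n(t, -5*(5 + (-3 - 1*(-1)))) = -120 - (6 + 7*(-5*(5 + (-3 - 1*(-1))))*(2 - 5*(5 + (-3 - 1*(-1))))) = -120 - (6 + 7*(-5*(5 + (-3 + 1)))*(2 - 5*(5 + (-3 + 1)))) = -120 - (6 + 7*(-5*(5 - 2))*(2 - 5*(5 - 2))) = -120 - (6 + 7*(-5*3)*(2 - 5*3)) = -120 - (6 + 7*(-15)*(2 - 15)) = -120 - (6 + 7*(-15)*(-13)) = -120 - (6 + 1365) = -120 - 1*1371 = -120 - 1371 = -1491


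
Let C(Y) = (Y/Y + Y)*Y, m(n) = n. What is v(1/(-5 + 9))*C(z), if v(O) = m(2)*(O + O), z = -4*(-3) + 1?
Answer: 182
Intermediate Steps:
z = 13 (z = 12 + 1 = 13)
C(Y) = Y*(1 + Y) (C(Y) = (1 + Y)*Y = Y*(1 + Y))
v(O) = 4*O (v(O) = 2*(O + O) = 2*(2*O) = 4*O)
v(1/(-5 + 9))*C(z) = (4/(-5 + 9))*(13*(1 + 13)) = (4/4)*(13*14) = (4*(¼))*182 = 1*182 = 182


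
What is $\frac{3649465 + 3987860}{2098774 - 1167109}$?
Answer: $\frac{509155}{62111} \approx 8.1975$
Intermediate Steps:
$\frac{3649465 + 3987860}{2098774 - 1167109} = \frac{7637325}{931665} = 7637325 \cdot \frac{1}{931665} = \frac{509155}{62111}$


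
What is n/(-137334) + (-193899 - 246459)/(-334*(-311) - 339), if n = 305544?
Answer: -15351770602/2369812615 ≈ -6.4781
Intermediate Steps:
n/(-137334) + (-193899 - 246459)/(-334*(-311) - 339) = 305544/(-137334) + (-193899 - 246459)/(-334*(-311) - 339) = 305544*(-1/137334) - 440358/(103874 - 339) = -50924/22889 - 440358/103535 = -15351770602/2369812615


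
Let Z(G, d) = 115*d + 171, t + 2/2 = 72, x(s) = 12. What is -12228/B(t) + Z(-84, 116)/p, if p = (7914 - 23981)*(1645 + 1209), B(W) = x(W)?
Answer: -46726480653/45855218 ≈ -1019.0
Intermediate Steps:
t = 71 (t = -1 + 72 = 71)
B(W) = 12
Z(G, d) = 171 + 115*d
p = -45855218 (p = -16067*2854 = -45855218)
-12228/B(t) + Z(-84, 116)/p = -12228/12 + (171 + 115*116)/(-45855218) = -12228*1/12 + (171 + 13340)*(-1/45855218) = -1019 + 13511*(-1/45855218) = -1019 - 13511/45855218 = -46726480653/45855218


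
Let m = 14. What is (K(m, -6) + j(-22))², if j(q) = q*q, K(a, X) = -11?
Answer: 223729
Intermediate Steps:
j(q) = q²
(K(m, -6) + j(-22))² = (-11 + (-22)²)² = (-11 + 484)² = 473² = 223729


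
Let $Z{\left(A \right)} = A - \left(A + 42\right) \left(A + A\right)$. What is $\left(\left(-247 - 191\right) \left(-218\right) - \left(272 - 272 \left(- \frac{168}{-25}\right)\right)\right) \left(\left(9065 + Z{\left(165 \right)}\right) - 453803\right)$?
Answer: $- \frac{1244252106468}{25} \approx -4.977 \cdot 10^{10}$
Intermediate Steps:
$Z{\left(A \right)} = A - 2 A \left(42 + A\right)$ ($Z{\left(A \right)} = A - \left(42 + A\right) 2 A = A - 2 A \left(42 + A\right)$)
$\left(\left(-247 - 191\right) \left(-218\right) - \left(272 - 272 \left(- \frac{168}{-25}\right)\right)\right) \left(\left(9065 + Z{\left(165 \right)}\right) - 453803\right) = \left(\left(-247 - 191\right) \left(-218\right) - \left(272 - 272 \left(- \frac{168}{-25}\right)\right)\right) \left(\left(9065 - 165 \left(83 + 2 \cdot 165\right)\right) - 453803\right) = \left(\left(-438\right) \left(-218\right) - \left(272 - 272 \left(\left(-168\right) \left(- \frac{1}{25}\right)\right)\right)\right) \left(\left(9065 - 165 \left(83 + 330\right)\right) - 453803\right) = \left(95484 + \left(272 \cdot \frac{168}{25} - 272\right)\right) \left(\left(9065 - 165 \cdot 413\right) - 453803\right) = \left(95484 + \left(\frac{45696}{25} - 272\right)\right) \left(\left(9065 - 68145\right) - 453803\right) = \left(95484 + \frac{38896}{25}\right) \left(-59080 - 453803\right) = \frac{2425996}{25} \left(-512883\right) = - \frac{1244252106468}{25}$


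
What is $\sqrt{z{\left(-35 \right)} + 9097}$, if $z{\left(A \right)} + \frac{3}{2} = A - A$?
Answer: $\frac{\sqrt{36382}}{2} \approx 95.37$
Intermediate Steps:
$z{\left(A \right)} = - \frac{3}{2}$ ($z{\left(A \right)} = - \frac{3}{2} + \left(A - A\right) = - \frac{3}{2} + 0 = - \frac{3}{2}$)
$\sqrt{z{\left(-35 \right)} + 9097} = \sqrt{- \frac{3}{2} + 9097} = \sqrt{\frac{18191}{2}} = \frac{\sqrt{36382}}{2}$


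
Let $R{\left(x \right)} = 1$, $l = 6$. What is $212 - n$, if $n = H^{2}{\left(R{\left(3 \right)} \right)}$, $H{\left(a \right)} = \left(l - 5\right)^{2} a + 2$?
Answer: $203$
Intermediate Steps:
$H{\left(a \right)} = 2 + a$ ($H{\left(a \right)} = \left(6 - 5\right)^{2} a + 2 = 1^{2} a + 2 = 1 a + 2 = a + 2 = 2 + a$)
$n = 9$ ($n = \left(2 + 1\right)^{2} = 3^{2} = 9$)
$212 - n = 212 - 9 = 203$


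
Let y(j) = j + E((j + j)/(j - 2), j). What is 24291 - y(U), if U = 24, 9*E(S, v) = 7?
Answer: 218396/9 ≈ 24266.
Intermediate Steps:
E(S, v) = 7/9 (E(S, v) = (1/9)*7 = 7/9)
y(j) = 7/9 + j (y(j) = j + 7/9 = 7/9 + j)
24291 - y(U) = 24291 - (7/9 + 24) = 24291 - 1*223/9 = 24291 - 223/9 = 218396/9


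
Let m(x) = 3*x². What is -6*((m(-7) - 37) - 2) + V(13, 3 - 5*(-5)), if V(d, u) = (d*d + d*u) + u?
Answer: -87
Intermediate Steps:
V(d, u) = u + d² + d*u (V(d, u) = (d² + d*u) + u = u + d² + d*u)
-6*((m(-7) - 37) - 2) + V(13, 3 - 5*(-5)) = -6*((3*(-7)² - 37) - 2) + ((3 - 5*(-5)) + 13² + 13*(3 - 5*(-5))) = -6*((3*49 - 37) - 2) + ((3 + 25) + 169 + 13*(3 + 25)) = -6*((147 - 37) - 2) + (28 + 169 + 13*28) = -6*(110 - 2) + (28 + 169 + 364) = -6*108 + 561 = -648 + 561 = -87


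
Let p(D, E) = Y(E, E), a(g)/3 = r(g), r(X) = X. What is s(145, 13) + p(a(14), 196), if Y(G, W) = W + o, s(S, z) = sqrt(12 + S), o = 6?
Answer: 202 + sqrt(157) ≈ 214.53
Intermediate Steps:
Y(G, W) = 6 + W (Y(G, W) = W + 6 = 6 + W)
a(g) = 3*g
p(D, E) = 6 + E
s(145, 13) + p(a(14), 196) = sqrt(12 + 145) + (6 + 196) = sqrt(157) + 202 = 202 + sqrt(157)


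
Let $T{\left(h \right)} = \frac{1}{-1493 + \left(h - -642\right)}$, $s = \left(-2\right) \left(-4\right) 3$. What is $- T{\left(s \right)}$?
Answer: $\frac{1}{827} \approx 0.0012092$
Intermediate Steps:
$s = 24$ ($s = 8 \cdot 3 = 24$)
$T{\left(h \right)} = \frac{1}{-851 + h}$ ($T{\left(h \right)} = \frac{1}{-1493 + \left(h + 642\right)} = \frac{1}{-1493 + \left(642 + h\right)} = \frac{1}{-851 + h}$)
$- T{\left(s \right)} = - \frac{1}{-851 + 24} = - \frac{1}{-827} = \left(-1\right) \left(- \frac{1}{827}\right) = \frac{1}{827}$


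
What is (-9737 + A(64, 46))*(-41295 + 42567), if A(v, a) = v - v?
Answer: -12385464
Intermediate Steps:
A(v, a) = 0
(-9737 + A(64, 46))*(-41295 + 42567) = (-9737 + 0)*(-41295 + 42567) = -9737*1272 = -12385464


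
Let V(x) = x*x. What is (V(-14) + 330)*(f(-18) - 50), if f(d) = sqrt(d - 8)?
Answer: -26300 + 526*I*sqrt(26) ≈ -26300.0 + 2682.1*I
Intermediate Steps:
V(x) = x**2
f(d) = sqrt(-8 + d)
(V(-14) + 330)*(f(-18) - 50) = ((-14)**2 + 330)*(sqrt(-8 - 18) - 50) = (196 + 330)*(sqrt(-26) - 50) = 526*(I*sqrt(26) - 50) = 526*(-50 + I*sqrt(26)) = -26300 + 526*I*sqrt(26)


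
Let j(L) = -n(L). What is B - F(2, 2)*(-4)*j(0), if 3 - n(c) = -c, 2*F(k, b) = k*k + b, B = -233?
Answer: -269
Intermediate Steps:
F(k, b) = b/2 + k**2/2 (F(k, b) = (k*k + b)/2 = (k**2 + b)/2 = (b + k**2)/2 = b/2 + k**2/2)
n(c) = 3 + c (n(c) = 3 - (-1)*c = 3 + c)
j(L) = -3 - L (j(L) = -(3 + L) = -3 - L)
B - F(2, 2)*(-4)*j(0) = -233 - ((1/2)*2 + (1/2)*2**2)*(-4)*(-3 - 1*0) = -233 - (1 + (1/2)*4)*(-4)*(-3 + 0) = -233 - (1 + 2)*(-4)*(-3) = -233 - 3*(-4)*(-3) = -233 - (-12)*(-3) = -233 - 1*36 = -233 - 36 = -269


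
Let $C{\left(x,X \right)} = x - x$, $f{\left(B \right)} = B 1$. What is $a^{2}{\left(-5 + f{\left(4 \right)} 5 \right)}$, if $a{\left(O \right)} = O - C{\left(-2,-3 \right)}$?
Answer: $225$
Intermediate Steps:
$f{\left(B \right)} = B$
$C{\left(x,X \right)} = 0$
$a{\left(O \right)} = O$ ($a{\left(O \right)} = O - 0 = O + 0 = O$)
$a^{2}{\left(-5 + f{\left(4 \right)} 5 \right)} = \left(-5 + 4 \cdot 5\right)^{2} = \left(-5 + 20\right)^{2} = 15^{2} = 225$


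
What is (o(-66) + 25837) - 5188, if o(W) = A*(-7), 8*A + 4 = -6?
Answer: 82631/4 ≈ 20658.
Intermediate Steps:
A = -5/4 (A = -1/2 + (1/8)*(-6) = -1/2 - 3/4 = -5/4 ≈ -1.2500)
o(W) = 35/4 (o(W) = -5/4*(-7) = 35/4)
(o(-66) + 25837) - 5188 = (35/4 + 25837) - 5188 = 103383/4 - 5188 = 82631/4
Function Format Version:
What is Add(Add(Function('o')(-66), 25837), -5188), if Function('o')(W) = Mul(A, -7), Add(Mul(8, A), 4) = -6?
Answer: Rational(82631, 4) ≈ 20658.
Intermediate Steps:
A = Rational(-5, 4) (A = Add(Rational(-1, 2), Mul(Rational(1, 8), -6)) = Add(Rational(-1, 2), Rational(-3, 4)) = Rational(-5, 4) ≈ -1.2500)
Function('o')(W) = Rational(35, 4) (Function('o')(W) = Mul(Rational(-5, 4), -7) = Rational(35, 4))
Add(Add(Function('o')(-66), 25837), -5188) = Add(Add(Rational(35, 4), 25837), -5188) = Add(Rational(103383, 4), -5188) = Rational(82631, 4)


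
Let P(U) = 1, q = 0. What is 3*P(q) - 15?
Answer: -12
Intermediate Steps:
3*P(q) - 15 = 3*1 - 15 = 3 - 15 = -12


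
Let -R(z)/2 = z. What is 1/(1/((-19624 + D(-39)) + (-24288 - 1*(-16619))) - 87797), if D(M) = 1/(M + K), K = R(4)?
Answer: -1282772/112623533331 ≈ -1.1390e-5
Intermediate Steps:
R(z) = -2*z
K = -8 (K = -2*4 = -8)
D(M) = 1/(-8 + M) (D(M) = 1/(M - 8) = 1/(-8 + M))
1/(1/((-19624 + D(-39)) + (-24288 - 1*(-16619))) - 87797) = 1/(1/((-19624 + 1/(-8 - 39)) + (-24288 - 1*(-16619))) - 87797) = 1/(1/((-19624 + 1/(-47)) + (-24288 + 16619)) - 87797) = 1/(1/((-19624 - 1/47) - 7669) - 87797) = 1/(1/(-922329/47 - 7669) - 87797) = 1/(1/(-1282772/47) - 87797) = 1/(-47/1282772 - 87797) = 1/(-112623533331/1282772) = -1282772/112623533331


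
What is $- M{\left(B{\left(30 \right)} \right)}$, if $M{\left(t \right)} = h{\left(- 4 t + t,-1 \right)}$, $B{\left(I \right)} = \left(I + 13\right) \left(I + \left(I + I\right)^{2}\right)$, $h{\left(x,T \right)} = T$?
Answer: $1$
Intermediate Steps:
$B{\left(I \right)} = \left(13 + I\right) \left(I + 4 I^{2}\right)$ ($B{\left(I \right)} = \left(13 + I\right) \left(I + \left(2 I\right)^{2}\right) = \left(13 + I\right) \left(I + 4 I^{2}\right)$)
$M{\left(t \right)} = -1$
$- M{\left(B{\left(30 \right)} \right)} = \left(-1\right) \left(-1\right) = 1$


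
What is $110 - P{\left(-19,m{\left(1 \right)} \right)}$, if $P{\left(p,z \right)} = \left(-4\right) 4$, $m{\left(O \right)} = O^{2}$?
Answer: $126$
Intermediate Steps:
$P{\left(p,z \right)} = -16$
$110 - P{\left(-19,m{\left(1 \right)} \right)} = 110 - -16 = 110 + 16 = 126$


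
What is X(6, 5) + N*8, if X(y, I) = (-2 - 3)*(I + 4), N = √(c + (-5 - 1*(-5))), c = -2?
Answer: -45 + 8*I*√2 ≈ -45.0 + 11.314*I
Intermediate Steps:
N = I*√2 (N = √(-2 + (-5 - 1*(-5))) = √(-2 + (-5 + 5)) = √(-2 + 0) = √(-2) = I*√2 ≈ 1.4142*I)
X(y, I) = -20 - 5*I (X(y, I) = -5*(4 + I) = -20 - 5*I)
X(6, 5) + N*8 = (-20 - 5*5) + (I*√2)*8 = (-20 - 25) + 8*I*√2 = -45 + 8*I*√2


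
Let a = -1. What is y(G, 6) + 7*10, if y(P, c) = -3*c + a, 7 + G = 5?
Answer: 51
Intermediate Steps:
G = -2 (G = -7 + 5 = -2)
y(P, c) = -1 - 3*c (y(P, c) = -3*c - 1 = -1 - 3*c)
y(G, 6) + 7*10 = (-1 - 3*6) + 7*10 = (-1 - 18) + 70 = -19 + 70 = 51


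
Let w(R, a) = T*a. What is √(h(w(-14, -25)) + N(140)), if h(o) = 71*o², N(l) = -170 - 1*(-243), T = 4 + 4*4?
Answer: √17750073 ≈ 4213.1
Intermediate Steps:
T = 20 (T = 4 + 16 = 20)
N(l) = 73 (N(l) = -170 + 243 = 73)
w(R, a) = 20*a
√(h(w(-14, -25)) + N(140)) = √(71*(20*(-25))² + 73) = √(71*(-500)² + 73) = √(71*250000 + 73) = √(17750000 + 73) = √17750073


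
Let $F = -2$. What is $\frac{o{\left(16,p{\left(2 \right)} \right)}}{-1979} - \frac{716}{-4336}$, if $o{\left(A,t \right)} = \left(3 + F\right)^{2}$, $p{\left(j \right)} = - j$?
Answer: $\frac{353157}{2145236} \approx 0.16462$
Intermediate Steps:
$o{\left(A,t \right)} = 1$ ($o{\left(A,t \right)} = \left(3 - 2\right)^{2} = 1^{2} = 1$)
$\frac{o{\left(16,p{\left(2 \right)} \right)}}{-1979} - \frac{716}{-4336} = 1 \frac{1}{-1979} - \frac{716}{-4336} = 1 \left(- \frac{1}{1979}\right) - - \frac{179}{1084} = - \frac{1}{1979} + \frac{179}{1084} = \frac{353157}{2145236}$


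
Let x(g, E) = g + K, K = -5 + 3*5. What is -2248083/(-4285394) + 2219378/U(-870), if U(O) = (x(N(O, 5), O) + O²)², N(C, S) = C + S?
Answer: 1285022840516853007/2449548532069682850 ≈ 0.52460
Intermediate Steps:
K = 10 (K = -5 + 15 = 10)
x(g, E) = 10 + g (x(g, E) = g + 10 = 10 + g)
U(O) = (15 + O + O²)² (U(O) = ((10 + (O + 5)) + O²)² = ((10 + (5 + O)) + O²)² = ((15 + O) + O²)² = (15 + O + O²)²)
-2248083/(-4285394) + 2219378/U(-870) = -2248083/(-4285394) + 2219378/((15 - 870 + (-870)²)²) = -2248083*(-1/4285394) + 2219378/((15 - 870 + 756900)²) = 2248083/4285394 + 2219378/(756045²) = 2248083/4285394 + 2219378/571604042025 = 1285022840516853007/2449548532069682850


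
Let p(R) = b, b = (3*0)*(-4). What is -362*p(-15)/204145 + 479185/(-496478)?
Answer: -479185/496478 ≈ -0.96517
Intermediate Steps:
b = 0 (b = 0*(-4) = 0)
p(R) = 0
-362*p(-15)/204145 + 479185/(-496478) = -362*0/204145 + 479185/(-496478) = 0*(1/204145) + 479185*(-1/496478) = 0 - 479185/496478 = -479185/496478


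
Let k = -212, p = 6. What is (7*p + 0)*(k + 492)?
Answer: 11760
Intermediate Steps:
(7*p + 0)*(k + 492) = (7*6 + 0)*(-212 + 492) = (42 + 0)*280 = 42*280 = 11760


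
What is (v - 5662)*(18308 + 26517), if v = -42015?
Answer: -2137121525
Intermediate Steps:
(v - 5662)*(18308 + 26517) = (-42015 - 5662)*(18308 + 26517) = -47677*44825 = -2137121525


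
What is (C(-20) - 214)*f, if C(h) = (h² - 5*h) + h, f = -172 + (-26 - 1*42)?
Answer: -63840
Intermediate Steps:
f = -240 (f = -172 + (-26 - 42) = -172 - 68 = -240)
C(h) = h² - 4*h
(C(-20) - 214)*f = (-20*(-4 - 20) - 214)*(-240) = (-20*(-24) - 214)*(-240) = (480 - 214)*(-240) = 266*(-240) = -63840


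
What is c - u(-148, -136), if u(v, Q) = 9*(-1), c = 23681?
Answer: 23690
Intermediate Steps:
u(v, Q) = -9
c - u(-148, -136) = 23681 - 1*(-9) = 23681 + 9 = 23690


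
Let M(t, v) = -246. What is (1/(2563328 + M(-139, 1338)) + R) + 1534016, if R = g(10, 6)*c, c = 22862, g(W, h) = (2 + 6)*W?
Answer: 8619583252033/2563082 ≈ 3.3630e+6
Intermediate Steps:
g(W, h) = 8*W
R = 1828960 (R = (8*10)*22862 = 80*22862 = 1828960)
(1/(2563328 + M(-139, 1338)) + R) + 1534016 = (1/(2563328 - 246) + 1828960) + 1534016 = (1/2563082 + 1828960) + 1534016 = 4687774454721/2563082 + 1534016 = 8619583252033/2563082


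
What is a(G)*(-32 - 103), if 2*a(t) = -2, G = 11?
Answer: 135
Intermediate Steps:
a(t) = -1 (a(t) = (½)*(-2) = -1)
a(G)*(-32 - 103) = -(-32 - 103) = -1*(-135) = 135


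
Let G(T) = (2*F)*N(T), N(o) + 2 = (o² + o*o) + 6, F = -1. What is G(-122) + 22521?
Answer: -37023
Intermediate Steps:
N(o) = 4 + 2*o² (N(o) = -2 + ((o² + o*o) + 6) = -2 + ((o² + o²) + 6) = -2 + (2*o² + 6) = -2 + (6 + 2*o²) = 4 + 2*o²)
G(T) = -8 - 4*T² (G(T) = (2*(-1))*(4 + 2*T²) = -2*(4 + 2*T²) = -8 - 4*T²)
G(-122) + 22521 = (-8 - 4*(-122)²) + 22521 = (-8 - 4*14884) + 22521 = (-8 - 59536) + 22521 = -59544 + 22521 = -37023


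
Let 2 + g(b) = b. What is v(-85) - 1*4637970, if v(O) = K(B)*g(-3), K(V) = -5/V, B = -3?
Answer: -13913935/3 ≈ -4.6380e+6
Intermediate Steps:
g(b) = -2 + b
v(O) = -25/3 (v(O) = (-5/(-3))*(-2 - 3) = -5*(-⅓)*(-5) = (5/3)*(-5) = -25/3)
v(-85) - 1*4637970 = -25/3 - 1*4637970 = -25/3 - 4637970 = -13913935/3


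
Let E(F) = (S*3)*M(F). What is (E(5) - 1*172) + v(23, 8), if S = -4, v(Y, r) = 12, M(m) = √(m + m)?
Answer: -160 - 12*√10 ≈ -197.95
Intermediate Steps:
M(m) = √2*√m (M(m) = √(2*m) = √2*√m)
E(F) = -12*√2*√F (E(F) = (-4*3)*(√2*√F) = -12*√2*√F)
(E(5) - 1*172) + v(23, 8) = (-12*√2*√5 - 1*172) + 12 = (-12*√10 - 172) + 12 = (-172 - 12*√10) + 12 = -160 - 12*√10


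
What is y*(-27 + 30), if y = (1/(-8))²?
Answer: 3/64 ≈ 0.046875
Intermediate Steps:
y = 1/64 (y = (-⅛)² = 1/64 ≈ 0.015625)
y*(-27 + 30) = (-27 + 30)/64 = (1/64)*3 = 3/64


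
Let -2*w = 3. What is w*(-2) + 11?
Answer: 14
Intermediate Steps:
w = -3/2 (w = -½*3 = -3/2 ≈ -1.5000)
w*(-2) + 11 = -3/2*(-2) + 11 = 3 + 11 = 14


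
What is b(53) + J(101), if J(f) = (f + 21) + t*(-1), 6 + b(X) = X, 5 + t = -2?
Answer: 176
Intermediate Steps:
t = -7 (t = -5 - 2 = -7)
b(X) = -6 + X
J(f) = 28 + f (J(f) = (f + 21) - 7*(-1) = (21 + f) + 7 = 28 + f)
b(53) + J(101) = (-6 + 53) + (28 + 101) = 47 + 129 = 176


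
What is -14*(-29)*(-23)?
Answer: -9338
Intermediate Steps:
-14*(-29)*(-23) = 406*(-23) = -9338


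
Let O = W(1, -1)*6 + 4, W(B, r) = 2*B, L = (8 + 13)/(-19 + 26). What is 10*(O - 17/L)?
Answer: 310/3 ≈ 103.33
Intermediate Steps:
L = 3 (L = 21/7 = 21*(⅐) = 3)
O = 16 (O = (2*1)*6 + 4 = 2*6 + 4 = 12 + 4 = 16)
10*(O - 17/L) = 10*(16 - 17/3) = 10*(31/3) = 310/3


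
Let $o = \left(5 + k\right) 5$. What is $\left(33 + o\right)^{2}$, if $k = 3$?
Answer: $5329$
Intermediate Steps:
$o = 40$ ($o = \left(5 + 3\right) 5 = 8 \cdot 5 = 40$)
$\left(33 + o\right)^{2} = \left(33 + 40\right)^{2} = 73^{2} = 5329$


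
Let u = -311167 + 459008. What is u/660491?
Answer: 147841/660491 ≈ 0.22383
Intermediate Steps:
u = 147841
u/660491 = 147841/660491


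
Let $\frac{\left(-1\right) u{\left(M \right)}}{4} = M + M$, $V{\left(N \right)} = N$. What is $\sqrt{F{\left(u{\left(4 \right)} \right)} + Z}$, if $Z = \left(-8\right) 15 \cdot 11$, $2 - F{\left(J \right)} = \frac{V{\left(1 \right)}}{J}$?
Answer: $\frac{5 i \sqrt{3374}}{8} \approx 36.304 i$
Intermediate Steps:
$u{\left(M \right)} = - 8 M$ ($u{\left(M \right)} = - 4 \left(M + M\right) = - 4 \cdot 2 M = - 8 M$)
$F{\left(J \right)} = 2 - \frac{1}{J}$ ($F{\left(J \right)} = 2 - 1 \frac{1}{J} = 2 - \frac{1}{J}$)
$Z = -1320$ ($Z = \left(-120\right) 11 = -1320$)
$\sqrt{F{\left(u{\left(4 \right)} \right)} + Z} = \sqrt{\left(2 - \frac{1}{\left(-8\right) 4}\right) - 1320} = \sqrt{\left(2 - \frac{1}{-32}\right) - 1320} = \sqrt{\left(2 - - \frac{1}{32}\right) - 1320} = \sqrt{\left(2 + \frac{1}{32}\right) - 1320} = \sqrt{\frac{65}{32} - 1320} = \sqrt{- \frac{42175}{32}} = \frac{5 i \sqrt{3374}}{8}$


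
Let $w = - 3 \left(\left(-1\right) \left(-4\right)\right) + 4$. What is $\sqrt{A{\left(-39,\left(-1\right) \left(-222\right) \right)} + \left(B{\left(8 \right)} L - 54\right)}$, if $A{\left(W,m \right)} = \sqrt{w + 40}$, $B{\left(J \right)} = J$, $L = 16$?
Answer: $\sqrt{74 + 4 \sqrt{2}} \approx 8.9251$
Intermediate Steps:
$w = -8$ ($w = \left(-3\right) 4 + 4 = -12 + 4 = -8$)
$A{\left(W,m \right)} = 4 \sqrt{2}$ ($A{\left(W,m \right)} = \sqrt{-8 + 40} = \sqrt{32} = 4 \sqrt{2}$)
$\sqrt{A{\left(-39,\left(-1\right) \left(-222\right) \right)} + \left(B{\left(8 \right)} L - 54\right)} = \sqrt{4 \sqrt{2} + \left(8 \cdot 16 - 54\right)} = \sqrt{4 \sqrt{2} + \left(128 - 54\right)} = \sqrt{4 \sqrt{2} + 74} = \sqrt{74 + 4 \sqrt{2}}$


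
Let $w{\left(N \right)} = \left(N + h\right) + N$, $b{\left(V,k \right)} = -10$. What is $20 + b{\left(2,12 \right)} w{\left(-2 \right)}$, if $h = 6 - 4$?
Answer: $40$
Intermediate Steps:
$h = 2$ ($h = 6 - 4 = 2$)
$w{\left(N \right)} = 2 + 2 N$ ($w{\left(N \right)} = \left(N + 2\right) + N = \left(2 + N\right) + N = 2 + 2 N$)
$20 + b{\left(2,12 \right)} w{\left(-2 \right)} = 20 - 10 \left(2 + 2 \left(-2\right)\right) = 20 - 10 \left(2 - 4\right) = 20 - -20 = 20 + 20 = 40$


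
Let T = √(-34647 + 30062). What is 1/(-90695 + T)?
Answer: -18139/1645117522 - I*√4585/8225587610 ≈ -1.1026e-5 - 8.232e-9*I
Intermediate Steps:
T = I*√4585 (T = √(-4585) = I*√4585 ≈ 67.713*I)
1/(-90695 + T) = 1/(-90695 + I*√4585)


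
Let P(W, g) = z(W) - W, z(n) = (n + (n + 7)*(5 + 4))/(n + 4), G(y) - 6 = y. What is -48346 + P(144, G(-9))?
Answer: -7175017/148 ≈ -48480.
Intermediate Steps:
G(y) = 6 + y
z(n) = (63 + 10*n)/(4 + n) (z(n) = (n + (7 + n)*9)/(4 + n) = (n + (63 + 9*n))/(4 + n) = (63 + 10*n)/(4 + n))
P(W, g) = -W + (63 + 10*W)/(4 + W) (P(W, g) = (63 + 10*W)/(4 + W) - W = -W + (63 + 10*W)/(4 + W))
-48346 + P(144, G(-9)) = -48346 + (63 - 1*144**2 + 6*144)/(4 + 144) = -48346 + (63 - 1*20736 + 864)/148 = -48346 + (63 - 20736 + 864)/148 = -48346 + (1/148)*(-19809) = -48346 - 19809/148 = -7175017/148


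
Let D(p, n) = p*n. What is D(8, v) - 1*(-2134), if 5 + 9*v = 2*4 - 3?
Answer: 2134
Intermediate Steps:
v = 0 (v = -5/9 + (2*4 - 3)/9 = -5/9 + (8 - 3)/9 = -5/9 + (1/9)*5 = -5/9 + 5/9 = 0)
D(p, n) = n*p
D(8, v) - 1*(-2134) = 0*8 - 1*(-2134) = 0 + 2134 = 2134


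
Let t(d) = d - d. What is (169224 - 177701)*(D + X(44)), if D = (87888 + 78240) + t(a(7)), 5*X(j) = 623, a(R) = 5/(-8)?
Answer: -7046616451/5 ≈ -1.4093e+9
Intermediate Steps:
a(R) = -5/8 (a(R) = 5*(-⅛) = -5/8)
X(j) = 623/5 (X(j) = (⅕)*623 = 623/5)
t(d) = 0
D = 166128 (D = (87888 + 78240) + 0 = 166128 + 0 = 166128)
(169224 - 177701)*(D + X(44)) = (169224 - 177701)*(166128 + 623/5) = -8477*831263/5 = -7046616451/5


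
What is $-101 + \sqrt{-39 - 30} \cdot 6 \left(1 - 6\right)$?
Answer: $-101 - 30 i \sqrt{69} \approx -101.0 - 249.2 i$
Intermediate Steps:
$-101 + \sqrt{-39 - 30} \cdot 6 \left(1 - 6\right) = -101 + \sqrt{-69} \cdot 6 \left(-5\right) = -101 + i \sqrt{69} \left(-30\right) = -101 - 30 i \sqrt{69}$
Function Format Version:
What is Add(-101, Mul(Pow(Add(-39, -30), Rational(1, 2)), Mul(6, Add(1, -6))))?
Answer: Add(-101, Mul(-30, I, Pow(69, Rational(1, 2)))) ≈ Add(-101.00, Mul(-249.20, I))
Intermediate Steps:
Add(-101, Mul(Pow(Add(-39, -30), Rational(1, 2)), Mul(6, Add(1, -6)))) = Add(-101, Mul(Pow(-69, Rational(1, 2)), Mul(6, -5))) = Add(-101, Mul(Mul(I, Pow(69, Rational(1, 2))), -30)) = Add(-101, Mul(-30, I, Pow(69, Rational(1, 2))))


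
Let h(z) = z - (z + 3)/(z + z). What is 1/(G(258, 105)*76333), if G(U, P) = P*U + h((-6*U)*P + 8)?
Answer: -325064/3360749693204061 ≈ -9.6724e-11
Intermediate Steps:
h(z) = z - (3 + z)/(2*z)
G(U, P) = 15/2 - 3/(2*(8 - 6*P*U)) - 5*P*U (G(U, P) = P*U + (-½ + ((-6*U)*P + 8) - 3/(2*((-6*U)*P + 8))) = P*U + (-½ + (-6*P*U + 8) - 3/(2*(-6*P*U + 8))) = P*U + (-½ + (8 - 6*P*U) - 3/(2*(8 - 6*P*U))) = P*U + (15/2 - 3/(2*(8 - 6*P*U)) - 6*P*U) = 15/2 - 3/(2*(8 - 6*P*U)) - 5*P*U)
1/(G(258, 105)*76333) = 1/(((-117 - 60*105²*258² + 170*105*258)/(4*(-4 + 3*105*258)))*76333) = (1/76333)/((-117 - 60*11025*66564 + 4605300)/(4*(-4 + 81270))) = (1/76333)/((¼)*(-117 - 44032086000 + 4605300)/81266) = (1/76333)/((¼)*(1/81266)*(-44027480817)) = (1/76333)/(-44027480817/325064) = -325064/44027480817*1/76333 = -325064/3360749693204061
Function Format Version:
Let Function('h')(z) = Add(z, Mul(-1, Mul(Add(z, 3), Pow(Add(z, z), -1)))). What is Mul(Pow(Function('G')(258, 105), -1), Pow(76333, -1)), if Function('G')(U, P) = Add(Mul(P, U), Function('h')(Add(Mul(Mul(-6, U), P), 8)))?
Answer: Rational(-325064, 3360749693204061) ≈ -9.6724e-11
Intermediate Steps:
Function('h')(z) = Add(z, Mul(Rational(-1, 2), Pow(z, -1), Add(3, z))) (Function('h')(z) = Add(z, Mul(-1, Mul(Add(3, z), Pow(Mul(2, z), -1)))) = Add(z, Mul(-1, Mul(Add(3, z), Mul(Rational(1, 2), Pow(z, -1))))) = Add(z, Mul(-1, Mul(Rational(1, 2), Pow(z, -1), Add(3, z)))) = Add(z, Mul(Rational(-1, 2), Pow(z, -1), Add(3, z))))
Function('G')(U, P) = Add(Rational(15, 2), Mul(Rational(-3, 2), Pow(Add(8, Mul(-6, P, U)), -1)), Mul(-5, P, U)) (Function('G')(U, P) = Add(Mul(P, U), Add(Rational(-1, 2), Add(Mul(Mul(-6, U), P), 8), Mul(Rational(-3, 2), Pow(Add(Mul(Mul(-6, U), P), 8), -1)))) = Add(Mul(P, U), Add(Rational(-1, 2), Add(Mul(-6, P, U), 8), Mul(Rational(-3, 2), Pow(Add(Mul(-6, P, U), 8), -1)))) = Add(Mul(P, U), Add(Rational(-1, 2), Add(8, Mul(-6, P, U)), Mul(Rational(-3, 2), Pow(Add(8, Mul(-6, P, U)), -1)))) = Add(Mul(P, U), Add(Rational(15, 2), Mul(Rational(-3, 2), Pow(Add(8, Mul(-6, P, U)), -1)), Mul(-6, P, U))) = Add(Rational(15, 2), Mul(Rational(-3, 2), Pow(Add(8, Mul(-6, P, U)), -1)), Mul(-5, P, U)))
Mul(Pow(Function('G')(258, 105), -1), Pow(76333, -1)) = Mul(Pow(Mul(Rational(1, 4), Pow(Add(-4, Mul(3, 105, 258)), -1), Add(-117, Mul(-60, Pow(105, 2), Pow(258, 2)), Mul(170, 105, 258))), -1), Pow(76333, -1)) = Mul(Pow(Mul(Rational(1, 4), Pow(Add(-4, 81270), -1), Add(-117, Mul(-60, 11025, 66564), 4605300)), -1), Rational(1, 76333)) = Mul(Pow(Mul(Rational(1, 4), Pow(81266, -1), Add(-117, -44032086000, 4605300)), -1), Rational(1, 76333)) = Mul(Pow(Mul(Rational(1, 4), Rational(1, 81266), -44027480817), -1), Rational(1, 76333)) = Mul(Pow(Rational(-44027480817, 325064), -1), Rational(1, 76333)) = Mul(Rational(-325064, 44027480817), Rational(1, 76333)) = Rational(-325064, 3360749693204061)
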